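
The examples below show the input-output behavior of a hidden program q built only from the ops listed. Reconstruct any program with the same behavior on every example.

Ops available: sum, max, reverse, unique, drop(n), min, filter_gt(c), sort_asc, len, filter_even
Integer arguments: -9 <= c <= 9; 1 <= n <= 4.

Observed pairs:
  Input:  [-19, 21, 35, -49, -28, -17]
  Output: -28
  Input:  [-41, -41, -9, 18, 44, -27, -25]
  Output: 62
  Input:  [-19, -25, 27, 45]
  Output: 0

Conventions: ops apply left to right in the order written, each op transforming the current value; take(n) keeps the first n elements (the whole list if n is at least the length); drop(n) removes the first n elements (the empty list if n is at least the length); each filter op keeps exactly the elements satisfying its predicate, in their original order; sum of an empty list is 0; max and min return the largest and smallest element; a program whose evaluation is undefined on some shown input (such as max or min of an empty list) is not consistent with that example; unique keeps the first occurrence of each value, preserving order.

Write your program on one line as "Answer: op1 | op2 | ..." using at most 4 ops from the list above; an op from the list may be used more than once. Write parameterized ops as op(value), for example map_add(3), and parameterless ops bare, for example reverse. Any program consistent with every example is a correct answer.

filter_even | reverse | sum

Check, running the answer program on each example:
  [-19, 21, 35, -49, -28, -17] -> [-28] -> [-28] -> -28
  [-41, -41, -9, 18, 44, -27, -25] -> [18, 44] -> [44, 18] -> 62
  [-19, -25, 27, 45] -> [] -> [] -> 0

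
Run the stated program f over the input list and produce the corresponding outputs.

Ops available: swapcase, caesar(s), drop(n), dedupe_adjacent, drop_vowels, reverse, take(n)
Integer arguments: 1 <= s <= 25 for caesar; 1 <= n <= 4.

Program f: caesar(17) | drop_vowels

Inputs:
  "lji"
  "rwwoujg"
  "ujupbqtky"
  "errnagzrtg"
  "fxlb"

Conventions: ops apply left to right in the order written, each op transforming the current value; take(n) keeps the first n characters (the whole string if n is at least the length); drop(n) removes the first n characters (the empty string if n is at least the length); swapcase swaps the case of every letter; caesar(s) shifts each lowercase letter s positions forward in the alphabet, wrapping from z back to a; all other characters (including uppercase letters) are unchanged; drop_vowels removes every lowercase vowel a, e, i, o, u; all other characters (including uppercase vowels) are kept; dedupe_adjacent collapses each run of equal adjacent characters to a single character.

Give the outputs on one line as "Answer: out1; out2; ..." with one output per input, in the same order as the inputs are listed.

Execution, op by op:
  "lji" -> "caz" -> "cz"
  "rwwoujg" -> "innflax" -> "nnflx"
  "ujupbqtky" -> "lalgshkbp" -> "llgshkbp"
  "errnagzrtg" -> "viierxqikx" -> "vrxqkx"
  "fxlb" -> "wocs" -> "wcs"

"cz"; "nnflx"; "llgshkbp"; "vrxqkx"; "wcs"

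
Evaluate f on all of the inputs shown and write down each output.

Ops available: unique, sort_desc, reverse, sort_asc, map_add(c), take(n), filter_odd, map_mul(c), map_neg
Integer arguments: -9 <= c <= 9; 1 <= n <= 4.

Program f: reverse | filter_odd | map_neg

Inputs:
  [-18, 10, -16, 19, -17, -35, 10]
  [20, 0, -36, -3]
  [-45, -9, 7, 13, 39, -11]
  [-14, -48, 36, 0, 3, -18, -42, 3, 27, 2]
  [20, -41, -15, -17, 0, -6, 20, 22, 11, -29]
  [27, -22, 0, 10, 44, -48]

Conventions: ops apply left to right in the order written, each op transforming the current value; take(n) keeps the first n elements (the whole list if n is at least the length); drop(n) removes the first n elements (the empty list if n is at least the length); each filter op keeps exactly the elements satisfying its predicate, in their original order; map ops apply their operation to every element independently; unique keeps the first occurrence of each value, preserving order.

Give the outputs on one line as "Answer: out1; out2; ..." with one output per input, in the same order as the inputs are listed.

[35, 17, -19]; [3]; [11, -39, -13, -7, 9, 45]; [-27, -3, -3]; [29, -11, 17, 15, 41]; [-27]

Execution, op by op:
  [-18, 10, -16, 19, -17, -35, 10] -> [10, -35, -17, 19, -16, 10, -18] -> [-35, -17, 19] -> [35, 17, -19]
  [20, 0, -36, -3] -> [-3, -36, 0, 20] -> [-3] -> [3]
  [-45, -9, 7, 13, 39, -11] -> [-11, 39, 13, 7, -9, -45] -> [-11, 39, 13, 7, -9, -45] -> [11, -39, -13, -7, 9, 45]
  [-14, -48, 36, 0, 3, -18, -42, 3, 27, 2] -> [2, 27, 3, -42, -18, 3, 0, 36, -48, -14] -> [27, 3, 3] -> [-27, -3, -3]
  [20, -41, -15, -17, 0, -6, 20, 22, 11, -29] -> [-29, 11, 22, 20, -6, 0, -17, -15, -41, 20] -> [-29, 11, -17, -15, -41] -> [29, -11, 17, 15, 41]
  [27, -22, 0, 10, 44, -48] -> [-48, 44, 10, 0, -22, 27] -> [27] -> [-27]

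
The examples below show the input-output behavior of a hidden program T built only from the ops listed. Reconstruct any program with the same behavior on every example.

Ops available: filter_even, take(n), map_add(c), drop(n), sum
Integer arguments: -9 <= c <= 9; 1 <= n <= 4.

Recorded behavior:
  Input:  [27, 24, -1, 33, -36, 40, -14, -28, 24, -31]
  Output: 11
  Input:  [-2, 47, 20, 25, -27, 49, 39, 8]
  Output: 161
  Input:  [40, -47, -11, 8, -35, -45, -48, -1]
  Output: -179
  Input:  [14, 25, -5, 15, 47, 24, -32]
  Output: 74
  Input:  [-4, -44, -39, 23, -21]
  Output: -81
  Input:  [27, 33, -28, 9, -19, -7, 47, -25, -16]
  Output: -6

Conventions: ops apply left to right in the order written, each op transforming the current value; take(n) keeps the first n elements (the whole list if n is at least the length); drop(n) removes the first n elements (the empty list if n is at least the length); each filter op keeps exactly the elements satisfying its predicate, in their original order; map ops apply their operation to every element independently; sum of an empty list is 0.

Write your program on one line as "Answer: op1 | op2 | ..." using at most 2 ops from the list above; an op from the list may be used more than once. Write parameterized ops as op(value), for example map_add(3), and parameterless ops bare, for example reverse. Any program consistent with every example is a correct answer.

drop(1) | sum

Check, running the answer program on each example:
  [27, 24, -1, 33, -36, 40, -14, -28, 24, -31] -> [24, -1, 33, -36, 40, -14, -28, 24, -31] -> 11
  [-2, 47, 20, 25, -27, 49, 39, 8] -> [47, 20, 25, -27, 49, 39, 8] -> 161
  [40, -47, -11, 8, -35, -45, -48, -1] -> [-47, -11, 8, -35, -45, -48, -1] -> -179
  [14, 25, -5, 15, 47, 24, -32] -> [25, -5, 15, 47, 24, -32] -> 74
  [-4, -44, -39, 23, -21] -> [-44, -39, 23, -21] -> -81
  [27, 33, -28, 9, -19, -7, 47, -25, -16] -> [33, -28, 9, -19, -7, 47, -25, -16] -> -6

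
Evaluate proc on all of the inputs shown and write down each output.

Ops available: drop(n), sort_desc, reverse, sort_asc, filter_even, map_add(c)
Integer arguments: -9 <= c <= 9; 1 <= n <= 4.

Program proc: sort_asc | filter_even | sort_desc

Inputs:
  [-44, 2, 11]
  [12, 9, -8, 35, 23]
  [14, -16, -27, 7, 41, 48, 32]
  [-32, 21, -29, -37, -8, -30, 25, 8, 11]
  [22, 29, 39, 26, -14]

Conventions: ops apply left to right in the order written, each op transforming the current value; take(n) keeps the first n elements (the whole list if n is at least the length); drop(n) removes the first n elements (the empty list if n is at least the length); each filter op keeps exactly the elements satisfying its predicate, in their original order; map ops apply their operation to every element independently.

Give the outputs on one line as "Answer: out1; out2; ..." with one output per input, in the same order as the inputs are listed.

[2, -44]; [12, -8]; [48, 32, 14, -16]; [8, -8, -30, -32]; [26, 22, -14]

Execution, op by op:
  [-44, 2, 11] -> [-44, 2, 11] -> [-44, 2] -> [2, -44]
  [12, 9, -8, 35, 23] -> [-8, 9, 12, 23, 35] -> [-8, 12] -> [12, -8]
  [14, -16, -27, 7, 41, 48, 32] -> [-27, -16, 7, 14, 32, 41, 48] -> [-16, 14, 32, 48] -> [48, 32, 14, -16]
  [-32, 21, -29, -37, -8, -30, 25, 8, 11] -> [-37, -32, -30, -29, -8, 8, 11, 21, 25] -> [-32, -30, -8, 8] -> [8, -8, -30, -32]
  [22, 29, 39, 26, -14] -> [-14, 22, 26, 29, 39] -> [-14, 22, 26] -> [26, 22, -14]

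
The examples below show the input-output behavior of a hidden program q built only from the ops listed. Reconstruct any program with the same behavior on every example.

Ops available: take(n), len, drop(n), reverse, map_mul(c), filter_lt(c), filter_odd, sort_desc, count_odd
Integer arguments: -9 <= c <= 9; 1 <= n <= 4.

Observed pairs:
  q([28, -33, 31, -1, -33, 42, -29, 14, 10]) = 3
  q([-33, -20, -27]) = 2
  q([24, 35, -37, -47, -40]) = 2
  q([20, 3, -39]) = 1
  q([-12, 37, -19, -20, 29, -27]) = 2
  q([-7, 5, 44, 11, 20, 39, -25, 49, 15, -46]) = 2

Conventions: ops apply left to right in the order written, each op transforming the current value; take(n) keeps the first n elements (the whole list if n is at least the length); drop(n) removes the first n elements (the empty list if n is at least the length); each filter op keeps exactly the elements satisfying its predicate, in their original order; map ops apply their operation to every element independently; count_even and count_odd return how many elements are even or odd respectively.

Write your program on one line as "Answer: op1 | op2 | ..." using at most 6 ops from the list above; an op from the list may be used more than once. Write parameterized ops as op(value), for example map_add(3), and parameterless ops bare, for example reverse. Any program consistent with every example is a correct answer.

filter_lt(-3) | reverse | filter_odd | sort_desc | map_mul(-8) | len

Check, running the answer program on each example:
  [28, -33, 31, -1, -33, 42, -29, 14, 10] -> [-33, -33, -29] -> [-29, -33, -33] -> [-29, -33, -33] -> [-29, -33, -33] -> [232, 264, 264] -> 3
  [-33, -20, -27] -> [-33, -20, -27] -> [-27, -20, -33] -> [-27, -33] -> [-27, -33] -> [216, 264] -> 2
  [24, 35, -37, -47, -40] -> [-37, -47, -40] -> [-40, -47, -37] -> [-47, -37] -> [-37, -47] -> [296, 376] -> 2
  [20, 3, -39] -> [-39] -> [-39] -> [-39] -> [-39] -> [312] -> 1
  [-12, 37, -19, -20, 29, -27] -> [-12, -19, -20, -27] -> [-27, -20, -19, -12] -> [-27, -19] -> [-19, -27] -> [152, 216] -> 2
  [-7, 5, 44, 11, 20, 39, -25, 49, 15, -46] -> [-7, -25, -46] -> [-46, -25, -7] -> [-25, -7] -> [-7, -25] -> [56, 200] -> 2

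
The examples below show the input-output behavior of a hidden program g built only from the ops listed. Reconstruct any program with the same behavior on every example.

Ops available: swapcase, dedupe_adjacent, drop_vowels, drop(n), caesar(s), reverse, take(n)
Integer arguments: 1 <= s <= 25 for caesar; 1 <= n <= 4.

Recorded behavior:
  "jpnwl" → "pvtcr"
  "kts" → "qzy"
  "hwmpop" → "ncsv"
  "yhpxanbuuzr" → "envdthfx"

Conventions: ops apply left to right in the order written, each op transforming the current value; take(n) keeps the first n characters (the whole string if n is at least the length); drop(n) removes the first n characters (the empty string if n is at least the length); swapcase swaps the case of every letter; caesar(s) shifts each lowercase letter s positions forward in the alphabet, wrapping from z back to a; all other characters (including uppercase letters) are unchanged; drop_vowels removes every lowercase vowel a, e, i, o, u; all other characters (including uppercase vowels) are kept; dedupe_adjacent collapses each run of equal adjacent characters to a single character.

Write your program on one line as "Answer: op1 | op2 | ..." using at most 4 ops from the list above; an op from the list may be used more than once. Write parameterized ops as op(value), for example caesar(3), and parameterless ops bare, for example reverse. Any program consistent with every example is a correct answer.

drop_vowels | caesar(6) | dedupe_adjacent

Check, running the answer program on each example:
  "jpnwl" -> "jpnwl" -> "pvtcr" -> "pvtcr"
  "kts" -> "kts" -> "qzy" -> "qzy"
  "hwmpop" -> "hwmpp" -> "ncsvv" -> "ncsv"
  "yhpxanbuuzr" -> "yhpxnbzr" -> "envdthfx" -> "envdthfx"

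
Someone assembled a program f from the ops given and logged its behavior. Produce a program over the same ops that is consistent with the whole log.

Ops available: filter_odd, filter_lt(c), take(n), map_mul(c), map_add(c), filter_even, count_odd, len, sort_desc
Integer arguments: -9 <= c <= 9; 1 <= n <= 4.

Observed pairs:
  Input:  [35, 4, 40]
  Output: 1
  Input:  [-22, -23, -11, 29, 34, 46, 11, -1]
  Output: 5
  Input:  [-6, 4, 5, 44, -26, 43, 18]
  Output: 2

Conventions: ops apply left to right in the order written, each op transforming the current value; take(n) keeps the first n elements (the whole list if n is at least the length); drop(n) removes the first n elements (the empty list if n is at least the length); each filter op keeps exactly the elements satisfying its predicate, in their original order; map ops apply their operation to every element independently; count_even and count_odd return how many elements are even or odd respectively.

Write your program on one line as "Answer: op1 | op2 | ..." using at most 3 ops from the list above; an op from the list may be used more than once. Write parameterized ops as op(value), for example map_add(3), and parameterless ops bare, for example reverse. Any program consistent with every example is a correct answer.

map_mul(-7) | filter_odd | len

Check, running the answer program on each example:
  [35, 4, 40] -> [-245, -28, -280] -> [-245] -> 1
  [-22, -23, -11, 29, 34, 46, 11, -1] -> [154, 161, 77, -203, -238, -322, -77, 7] -> [161, 77, -203, -77, 7] -> 5
  [-6, 4, 5, 44, -26, 43, 18] -> [42, -28, -35, -308, 182, -301, -126] -> [-35, -301] -> 2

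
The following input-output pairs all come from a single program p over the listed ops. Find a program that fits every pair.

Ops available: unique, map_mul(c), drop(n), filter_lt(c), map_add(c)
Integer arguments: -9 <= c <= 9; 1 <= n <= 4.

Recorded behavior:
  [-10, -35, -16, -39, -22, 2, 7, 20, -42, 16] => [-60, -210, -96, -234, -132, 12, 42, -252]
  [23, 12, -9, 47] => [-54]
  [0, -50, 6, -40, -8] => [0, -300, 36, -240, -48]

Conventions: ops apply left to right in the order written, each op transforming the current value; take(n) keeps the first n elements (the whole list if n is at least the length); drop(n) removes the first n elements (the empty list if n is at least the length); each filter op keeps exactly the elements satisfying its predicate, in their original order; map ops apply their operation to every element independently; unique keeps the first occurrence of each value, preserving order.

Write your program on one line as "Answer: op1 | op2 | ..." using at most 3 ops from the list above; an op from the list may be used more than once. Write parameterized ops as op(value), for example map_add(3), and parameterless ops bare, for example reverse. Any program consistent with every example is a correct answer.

filter_lt(8) | map_mul(6)

Check, running the answer program on each example:
  [-10, -35, -16, -39, -22, 2, 7, 20, -42, 16] -> [-10, -35, -16, -39, -22, 2, 7, -42] -> [-60, -210, -96, -234, -132, 12, 42, -252]
  [23, 12, -9, 47] -> [-9] -> [-54]
  [0, -50, 6, -40, -8] -> [0, -50, 6, -40, -8] -> [0, -300, 36, -240, -48]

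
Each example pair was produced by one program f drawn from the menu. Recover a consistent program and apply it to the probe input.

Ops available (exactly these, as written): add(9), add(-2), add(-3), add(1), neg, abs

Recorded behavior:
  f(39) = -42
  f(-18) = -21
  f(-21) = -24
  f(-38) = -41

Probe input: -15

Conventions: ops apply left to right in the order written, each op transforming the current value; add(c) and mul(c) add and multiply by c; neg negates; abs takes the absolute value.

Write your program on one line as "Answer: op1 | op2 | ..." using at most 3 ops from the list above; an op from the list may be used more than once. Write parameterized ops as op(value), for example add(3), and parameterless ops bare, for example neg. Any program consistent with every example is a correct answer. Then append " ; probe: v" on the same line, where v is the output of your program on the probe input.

abs | neg | add(-3) ; probe: -18

Check, running the answer program on each example:
  39 -> 39 -> -39 -> -42
  -18 -> 18 -> -18 -> -21
  -21 -> 21 -> -21 -> -24
  -38 -> 38 -> -38 -> -41
  probe: -15 -> 15 -> -15 -> -18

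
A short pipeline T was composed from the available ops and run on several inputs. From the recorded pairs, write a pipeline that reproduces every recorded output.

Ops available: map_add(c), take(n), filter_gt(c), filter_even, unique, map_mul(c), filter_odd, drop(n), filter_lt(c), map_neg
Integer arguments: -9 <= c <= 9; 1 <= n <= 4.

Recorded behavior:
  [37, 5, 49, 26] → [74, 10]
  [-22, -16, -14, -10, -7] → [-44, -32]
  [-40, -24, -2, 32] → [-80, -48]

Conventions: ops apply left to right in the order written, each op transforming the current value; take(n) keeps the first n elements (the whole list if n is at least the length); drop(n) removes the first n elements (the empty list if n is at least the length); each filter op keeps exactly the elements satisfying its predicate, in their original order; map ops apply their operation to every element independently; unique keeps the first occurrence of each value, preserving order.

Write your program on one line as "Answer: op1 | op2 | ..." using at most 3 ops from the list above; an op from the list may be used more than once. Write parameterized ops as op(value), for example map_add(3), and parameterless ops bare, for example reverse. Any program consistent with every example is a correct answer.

take(2) | map_mul(-1) | map_mul(-2)

Check, running the answer program on each example:
  [37, 5, 49, 26] -> [37, 5] -> [-37, -5] -> [74, 10]
  [-22, -16, -14, -10, -7] -> [-22, -16] -> [22, 16] -> [-44, -32]
  [-40, -24, -2, 32] -> [-40, -24] -> [40, 24] -> [-80, -48]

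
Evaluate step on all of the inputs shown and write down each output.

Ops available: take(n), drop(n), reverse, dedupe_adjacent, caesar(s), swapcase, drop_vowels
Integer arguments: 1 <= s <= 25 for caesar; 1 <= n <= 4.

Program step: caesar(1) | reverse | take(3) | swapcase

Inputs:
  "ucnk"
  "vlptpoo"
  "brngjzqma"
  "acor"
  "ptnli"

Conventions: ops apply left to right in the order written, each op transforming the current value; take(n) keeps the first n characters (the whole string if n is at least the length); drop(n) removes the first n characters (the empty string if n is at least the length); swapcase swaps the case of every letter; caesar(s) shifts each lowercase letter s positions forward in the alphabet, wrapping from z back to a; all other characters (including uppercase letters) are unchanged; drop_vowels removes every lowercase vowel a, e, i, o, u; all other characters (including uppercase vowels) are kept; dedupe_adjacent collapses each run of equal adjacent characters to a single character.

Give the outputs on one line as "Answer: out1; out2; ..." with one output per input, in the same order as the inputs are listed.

"LOD"; "PPQ"; "BNR"; "SPD"; "JMO"

Execution, op by op:
  "ucnk" -> "vdol" -> "lodv" -> "lod" -> "LOD"
  "vlptpoo" -> "wmquqpp" -> "ppquqmw" -> "ppq" -> "PPQ"
  "brngjzqma" -> "csohkarnb" -> "bnrakhosc" -> "bnr" -> "BNR"
  "acor" -> "bdps" -> "spdb" -> "spd" -> "SPD"
  "ptnli" -> "quomj" -> "jmouq" -> "jmo" -> "JMO"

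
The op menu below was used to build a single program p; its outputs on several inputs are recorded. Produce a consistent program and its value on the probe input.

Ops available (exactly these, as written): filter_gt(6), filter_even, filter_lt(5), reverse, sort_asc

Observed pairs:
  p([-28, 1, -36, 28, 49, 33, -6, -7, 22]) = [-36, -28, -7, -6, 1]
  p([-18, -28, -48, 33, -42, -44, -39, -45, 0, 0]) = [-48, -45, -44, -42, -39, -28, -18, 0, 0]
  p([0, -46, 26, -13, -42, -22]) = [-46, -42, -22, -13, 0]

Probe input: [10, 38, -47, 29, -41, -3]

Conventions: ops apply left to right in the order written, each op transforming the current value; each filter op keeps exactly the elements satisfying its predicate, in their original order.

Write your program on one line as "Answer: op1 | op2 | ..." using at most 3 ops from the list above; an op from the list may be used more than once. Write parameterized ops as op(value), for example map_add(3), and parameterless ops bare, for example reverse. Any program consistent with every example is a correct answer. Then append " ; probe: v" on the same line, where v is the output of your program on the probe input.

sort_asc | filter_lt(5) ; probe: [-47, -41, -3]

Check, running the answer program on each example:
  [-28, 1, -36, 28, 49, 33, -6, -7, 22] -> [-36, -28, -7, -6, 1, 22, 28, 33, 49] -> [-36, -28, -7, -6, 1]
  [-18, -28, -48, 33, -42, -44, -39, -45, 0, 0] -> [-48, -45, -44, -42, -39, -28, -18, 0, 0, 33] -> [-48, -45, -44, -42, -39, -28, -18, 0, 0]
  [0, -46, 26, -13, -42, -22] -> [-46, -42, -22, -13, 0, 26] -> [-46, -42, -22, -13, 0]
  probe: [10, 38, -47, 29, -41, -3] -> [-47, -41, -3, 10, 29, 38] -> [-47, -41, -3]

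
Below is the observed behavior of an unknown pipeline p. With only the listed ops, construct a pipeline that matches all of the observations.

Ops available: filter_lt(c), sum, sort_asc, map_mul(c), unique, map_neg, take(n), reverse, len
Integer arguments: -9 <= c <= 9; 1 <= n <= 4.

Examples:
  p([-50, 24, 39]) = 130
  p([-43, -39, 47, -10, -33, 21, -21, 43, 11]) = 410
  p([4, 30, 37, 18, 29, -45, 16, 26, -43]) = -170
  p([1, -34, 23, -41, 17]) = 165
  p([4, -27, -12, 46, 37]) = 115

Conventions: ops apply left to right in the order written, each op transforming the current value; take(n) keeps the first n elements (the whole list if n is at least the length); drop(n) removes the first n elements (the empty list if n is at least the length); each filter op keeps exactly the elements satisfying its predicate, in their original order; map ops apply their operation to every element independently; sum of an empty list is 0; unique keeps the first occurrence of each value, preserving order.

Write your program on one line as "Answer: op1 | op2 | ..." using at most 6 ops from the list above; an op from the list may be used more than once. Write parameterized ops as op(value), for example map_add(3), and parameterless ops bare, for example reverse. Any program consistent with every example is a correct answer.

take(3) | map_mul(-5) | take(2) | sort_asc | sum

Check, running the answer program on each example:
  [-50, 24, 39] -> [-50, 24, 39] -> [250, -120, -195] -> [250, -120] -> [-120, 250] -> 130
  [-43, -39, 47, -10, -33, 21, -21, 43, 11] -> [-43, -39, 47] -> [215, 195, -235] -> [215, 195] -> [195, 215] -> 410
  [4, 30, 37, 18, 29, -45, 16, 26, -43] -> [4, 30, 37] -> [-20, -150, -185] -> [-20, -150] -> [-150, -20] -> -170
  [1, -34, 23, -41, 17] -> [1, -34, 23] -> [-5, 170, -115] -> [-5, 170] -> [-5, 170] -> 165
  [4, -27, -12, 46, 37] -> [4, -27, -12] -> [-20, 135, 60] -> [-20, 135] -> [-20, 135] -> 115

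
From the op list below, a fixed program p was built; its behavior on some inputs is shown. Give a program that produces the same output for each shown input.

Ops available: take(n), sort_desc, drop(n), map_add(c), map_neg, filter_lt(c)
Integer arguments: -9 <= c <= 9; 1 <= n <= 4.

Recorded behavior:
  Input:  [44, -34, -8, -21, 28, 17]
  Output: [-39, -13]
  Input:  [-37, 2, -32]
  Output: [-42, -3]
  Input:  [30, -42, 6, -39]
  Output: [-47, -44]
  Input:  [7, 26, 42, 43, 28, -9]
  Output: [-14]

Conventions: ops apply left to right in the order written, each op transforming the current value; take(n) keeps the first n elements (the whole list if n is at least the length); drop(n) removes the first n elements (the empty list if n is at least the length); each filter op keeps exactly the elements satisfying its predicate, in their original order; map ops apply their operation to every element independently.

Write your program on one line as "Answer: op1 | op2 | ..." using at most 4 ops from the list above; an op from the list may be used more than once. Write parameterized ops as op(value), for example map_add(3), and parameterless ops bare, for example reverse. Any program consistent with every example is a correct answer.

filter_lt(3) | map_add(-5) | take(2)

Check, running the answer program on each example:
  [44, -34, -8, -21, 28, 17] -> [-34, -8, -21] -> [-39, -13, -26] -> [-39, -13]
  [-37, 2, -32] -> [-37, 2, -32] -> [-42, -3, -37] -> [-42, -3]
  [30, -42, 6, -39] -> [-42, -39] -> [-47, -44] -> [-47, -44]
  [7, 26, 42, 43, 28, -9] -> [-9] -> [-14] -> [-14]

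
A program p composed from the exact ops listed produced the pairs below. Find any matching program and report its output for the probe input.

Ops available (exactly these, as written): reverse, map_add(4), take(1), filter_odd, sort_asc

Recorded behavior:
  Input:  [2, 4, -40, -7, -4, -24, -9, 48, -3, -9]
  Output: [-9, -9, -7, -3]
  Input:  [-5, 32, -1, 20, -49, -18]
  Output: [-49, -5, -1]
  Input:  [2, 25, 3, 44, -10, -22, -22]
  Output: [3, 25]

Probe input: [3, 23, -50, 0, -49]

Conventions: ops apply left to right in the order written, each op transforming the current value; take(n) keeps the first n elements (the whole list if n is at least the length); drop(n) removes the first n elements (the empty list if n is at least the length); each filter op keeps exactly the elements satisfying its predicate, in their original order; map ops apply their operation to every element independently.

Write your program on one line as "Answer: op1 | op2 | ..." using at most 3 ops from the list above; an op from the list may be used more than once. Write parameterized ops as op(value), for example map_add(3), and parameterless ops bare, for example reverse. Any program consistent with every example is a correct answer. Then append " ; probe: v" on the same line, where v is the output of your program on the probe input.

sort_asc | filter_odd ; probe: [-49, 3, 23]

Check, running the answer program on each example:
  [2, 4, -40, -7, -4, -24, -9, 48, -3, -9] -> [-40, -24, -9, -9, -7, -4, -3, 2, 4, 48] -> [-9, -9, -7, -3]
  [-5, 32, -1, 20, -49, -18] -> [-49, -18, -5, -1, 20, 32] -> [-49, -5, -1]
  [2, 25, 3, 44, -10, -22, -22] -> [-22, -22, -10, 2, 3, 25, 44] -> [3, 25]
  probe: [3, 23, -50, 0, -49] -> [-50, -49, 0, 3, 23] -> [-49, 3, 23]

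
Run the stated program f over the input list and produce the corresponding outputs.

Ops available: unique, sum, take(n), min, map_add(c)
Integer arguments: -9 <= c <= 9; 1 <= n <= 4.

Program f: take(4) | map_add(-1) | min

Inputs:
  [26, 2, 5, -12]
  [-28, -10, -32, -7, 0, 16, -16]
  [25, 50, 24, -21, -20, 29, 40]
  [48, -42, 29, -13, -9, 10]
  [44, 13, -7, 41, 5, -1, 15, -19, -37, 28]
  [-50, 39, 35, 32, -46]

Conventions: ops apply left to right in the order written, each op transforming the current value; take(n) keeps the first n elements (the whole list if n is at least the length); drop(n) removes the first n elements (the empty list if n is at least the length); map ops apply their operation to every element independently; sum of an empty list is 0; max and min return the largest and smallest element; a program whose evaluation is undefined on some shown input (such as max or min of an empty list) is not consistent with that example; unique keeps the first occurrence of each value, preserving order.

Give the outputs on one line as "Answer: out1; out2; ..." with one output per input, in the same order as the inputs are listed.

-13; -33; -22; -43; -8; -51

Execution, op by op:
  [26, 2, 5, -12] -> [26, 2, 5, -12] -> [25, 1, 4, -13] -> -13
  [-28, -10, -32, -7, 0, 16, -16] -> [-28, -10, -32, -7] -> [-29, -11, -33, -8] -> -33
  [25, 50, 24, -21, -20, 29, 40] -> [25, 50, 24, -21] -> [24, 49, 23, -22] -> -22
  [48, -42, 29, -13, -9, 10] -> [48, -42, 29, -13] -> [47, -43, 28, -14] -> -43
  [44, 13, -7, 41, 5, -1, 15, -19, -37, 28] -> [44, 13, -7, 41] -> [43, 12, -8, 40] -> -8
  [-50, 39, 35, 32, -46] -> [-50, 39, 35, 32] -> [-51, 38, 34, 31] -> -51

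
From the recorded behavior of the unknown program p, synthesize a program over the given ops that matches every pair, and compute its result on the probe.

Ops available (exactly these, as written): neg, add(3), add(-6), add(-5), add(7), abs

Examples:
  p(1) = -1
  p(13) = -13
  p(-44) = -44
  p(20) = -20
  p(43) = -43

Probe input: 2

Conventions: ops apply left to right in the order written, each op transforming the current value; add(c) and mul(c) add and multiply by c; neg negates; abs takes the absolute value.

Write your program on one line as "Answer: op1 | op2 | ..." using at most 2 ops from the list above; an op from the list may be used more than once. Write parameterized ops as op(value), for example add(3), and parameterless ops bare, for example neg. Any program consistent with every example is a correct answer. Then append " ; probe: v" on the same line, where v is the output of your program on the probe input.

abs | neg ; probe: -2

Check, running the answer program on each example:
  1 -> 1 -> -1
  13 -> 13 -> -13
  -44 -> 44 -> -44
  20 -> 20 -> -20
  43 -> 43 -> -43
  probe: 2 -> 2 -> -2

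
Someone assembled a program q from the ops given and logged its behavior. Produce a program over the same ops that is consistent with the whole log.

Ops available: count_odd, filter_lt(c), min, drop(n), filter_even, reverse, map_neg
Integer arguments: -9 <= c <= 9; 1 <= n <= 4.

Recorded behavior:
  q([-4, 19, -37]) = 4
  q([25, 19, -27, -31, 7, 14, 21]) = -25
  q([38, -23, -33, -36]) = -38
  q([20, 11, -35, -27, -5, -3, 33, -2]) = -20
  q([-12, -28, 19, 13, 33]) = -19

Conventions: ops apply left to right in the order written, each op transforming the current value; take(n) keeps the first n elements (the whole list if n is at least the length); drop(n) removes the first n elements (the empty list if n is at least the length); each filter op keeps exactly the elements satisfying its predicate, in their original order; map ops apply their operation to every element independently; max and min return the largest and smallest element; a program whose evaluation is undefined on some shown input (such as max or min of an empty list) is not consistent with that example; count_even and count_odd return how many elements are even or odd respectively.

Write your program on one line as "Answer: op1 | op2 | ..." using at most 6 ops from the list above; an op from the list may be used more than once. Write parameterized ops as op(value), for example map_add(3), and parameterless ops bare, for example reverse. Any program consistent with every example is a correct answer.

map_neg | reverse | map_neg | drop(2) | map_neg | min

Check, running the answer program on each example:
  [-4, 19, -37] -> [4, -19, 37] -> [37, -19, 4] -> [-37, 19, -4] -> [-4] -> [4] -> 4
  [25, 19, -27, -31, 7, 14, 21] -> [-25, -19, 27, 31, -7, -14, -21] -> [-21, -14, -7, 31, 27, -19, -25] -> [21, 14, 7, -31, -27, 19, 25] -> [7, -31, -27, 19, 25] -> [-7, 31, 27, -19, -25] -> -25
  [38, -23, -33, -36] -> [-38, 23, 33, 36] -> [36, 33, 23, -38] -> [-36, -33, -23, 38] -> [-23, 38] -> [23, -38] -> -38
  [20, 11, -35, -27, -5, -3, 33, -2] -> [-20, -11, 35, 27, 5, 3, -33, 2] -> [2, -33, 3, 5, 27, 35, -11, -20] -> [-2, 33, -3, -5, -27, -35, 11, 20] -> [-3, -5, -27, -35, 11, 20] -> [3, 5, 27, 35, -11, -20] -> -20
  [-12, -28, 19, 13, 33] -> [12, 28, -19, -13, -33] -> [-33, -13, -19, 28, 12] -> [33, 13, 19, -28, -12] -> [19, -28, -12] -> [-19, 28, 12] -> -19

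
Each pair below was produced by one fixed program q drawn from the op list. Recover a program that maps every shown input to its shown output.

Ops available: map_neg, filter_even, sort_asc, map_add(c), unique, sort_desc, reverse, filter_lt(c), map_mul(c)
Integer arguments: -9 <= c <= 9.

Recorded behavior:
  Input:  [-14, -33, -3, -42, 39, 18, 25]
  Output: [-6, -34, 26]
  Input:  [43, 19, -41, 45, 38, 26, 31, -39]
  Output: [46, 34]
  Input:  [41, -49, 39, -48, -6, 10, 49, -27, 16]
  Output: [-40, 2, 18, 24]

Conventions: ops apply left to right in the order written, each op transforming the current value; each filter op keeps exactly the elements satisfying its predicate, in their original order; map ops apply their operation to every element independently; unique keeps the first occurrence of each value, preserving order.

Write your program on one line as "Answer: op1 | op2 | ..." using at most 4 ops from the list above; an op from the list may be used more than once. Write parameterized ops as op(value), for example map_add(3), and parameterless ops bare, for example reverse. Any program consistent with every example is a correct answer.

map_neg | map_add(-8) | filter_even | map_neg

Check, running the answer program on each example:
  [-14, -33, -3, -42, 39, 18, 25] -> [14, 33, 3, 42, -39, -18, -25] -> [6, 25, -5, 34, -47, -26, -33] -> [6, 34, -26] -> [-6, -34, 26]
  [43, 19, -41, 45, 38, 26, 31, -39] -> [-43, -19, 41, -45, -38, -26, -31, 39] -> [-51, -27, 33, -53, -46, -34, -39, 31] -> [-46, -34] -> [46, 34]
  [41, -49, 39, -48, -6, 10, 49, -27, 16] -> [-41, 49, -39, 48, 6, -10, -49, 27, -16] -> [-49, 41, -47, 40, -2, -18, -57, 19, -24] -> [40, -2, -18, -24] -> [-40, 2, 18, 24]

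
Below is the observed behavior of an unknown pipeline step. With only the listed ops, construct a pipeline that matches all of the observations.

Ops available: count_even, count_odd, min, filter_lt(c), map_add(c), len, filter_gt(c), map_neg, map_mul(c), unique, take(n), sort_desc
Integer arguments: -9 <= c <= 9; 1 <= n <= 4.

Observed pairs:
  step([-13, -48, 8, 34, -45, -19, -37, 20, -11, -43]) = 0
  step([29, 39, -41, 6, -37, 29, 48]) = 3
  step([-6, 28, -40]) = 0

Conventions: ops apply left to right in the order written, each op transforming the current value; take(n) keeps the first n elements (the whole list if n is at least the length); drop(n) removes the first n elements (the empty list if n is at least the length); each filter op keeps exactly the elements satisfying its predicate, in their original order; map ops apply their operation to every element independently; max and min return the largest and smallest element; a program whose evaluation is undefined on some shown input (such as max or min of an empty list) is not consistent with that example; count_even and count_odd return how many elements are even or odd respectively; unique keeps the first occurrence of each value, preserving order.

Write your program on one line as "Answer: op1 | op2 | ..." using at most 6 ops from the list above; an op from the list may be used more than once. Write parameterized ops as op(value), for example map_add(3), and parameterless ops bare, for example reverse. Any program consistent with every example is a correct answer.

filter_gt(-1) | sort_desc | map_neg | sort_desc | count_odd

Check, running the answer program on each example:
  [-13, -48, 8, 34, -45, -19, -37, 20, -11, -43] -> [8, 34, 20] -> [34, 20, 8] -> [-34, -20, -8] -> [-8, -20, -34] -> 0
  [29, 39, -41, 6, -37, 29, 48] -> [29, 39, 6, 29, 48] -> [48, 39, 29, 29, 6] -> [-48, -39, -29, -29, -6] -> [-6, -29, -29, -39, -48] -> 3
  [-6, 28, -40] -> [28] -> [28] -> [-28] -> [-28] -> 0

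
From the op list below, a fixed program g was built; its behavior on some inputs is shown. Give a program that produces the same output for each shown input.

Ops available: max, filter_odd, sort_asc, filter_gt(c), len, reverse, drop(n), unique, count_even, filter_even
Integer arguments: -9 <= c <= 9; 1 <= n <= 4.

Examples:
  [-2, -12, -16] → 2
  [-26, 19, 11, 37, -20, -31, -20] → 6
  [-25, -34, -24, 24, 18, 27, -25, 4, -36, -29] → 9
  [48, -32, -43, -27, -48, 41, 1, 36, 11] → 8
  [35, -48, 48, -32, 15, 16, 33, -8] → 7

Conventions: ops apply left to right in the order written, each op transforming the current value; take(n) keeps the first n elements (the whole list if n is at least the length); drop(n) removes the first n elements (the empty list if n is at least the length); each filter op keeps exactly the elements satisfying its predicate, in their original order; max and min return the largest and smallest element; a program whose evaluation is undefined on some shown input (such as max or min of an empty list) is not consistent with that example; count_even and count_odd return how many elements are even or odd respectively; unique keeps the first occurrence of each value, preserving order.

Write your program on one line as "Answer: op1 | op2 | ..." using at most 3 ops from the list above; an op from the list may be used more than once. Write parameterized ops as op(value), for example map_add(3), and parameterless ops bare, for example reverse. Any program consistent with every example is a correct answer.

drop(1) | reverse | len

Check, running the answer program on each example:
  [-2, -12, -16] -> [-12, -16] -> [-16, -12] -> 2
  [-26, 19, 11, 37, -20, -31, -20] -> [19, 11, 37, -20, -31, -20] -> [-20, -31, -20, 37, 11, 19] -> 6
  [-25, -34, -24, 24, 18, 27, -25, 4, -36, -29] -> [-34, -24, 24, 18, 27, -25, 4, -36, -29] -> [-29, -36, 4, -25, 27, 18, 24, -24, -34] -> 9
  [48, -32, -43, -27, -48, 41, 1, 36, 11] -> [-32, -43, -27, -48, 41, 1, 36, 11] -> [11, 36, 1, 41, -48, -27, -43, -32] -> 8
  [35, -48, 48, -32, 15, 16, 33, -8] -> [-48, 48, -32, 15, 16, 33, -8] -> [-8, 33, 16, 15, -32, 48, -48] -> 7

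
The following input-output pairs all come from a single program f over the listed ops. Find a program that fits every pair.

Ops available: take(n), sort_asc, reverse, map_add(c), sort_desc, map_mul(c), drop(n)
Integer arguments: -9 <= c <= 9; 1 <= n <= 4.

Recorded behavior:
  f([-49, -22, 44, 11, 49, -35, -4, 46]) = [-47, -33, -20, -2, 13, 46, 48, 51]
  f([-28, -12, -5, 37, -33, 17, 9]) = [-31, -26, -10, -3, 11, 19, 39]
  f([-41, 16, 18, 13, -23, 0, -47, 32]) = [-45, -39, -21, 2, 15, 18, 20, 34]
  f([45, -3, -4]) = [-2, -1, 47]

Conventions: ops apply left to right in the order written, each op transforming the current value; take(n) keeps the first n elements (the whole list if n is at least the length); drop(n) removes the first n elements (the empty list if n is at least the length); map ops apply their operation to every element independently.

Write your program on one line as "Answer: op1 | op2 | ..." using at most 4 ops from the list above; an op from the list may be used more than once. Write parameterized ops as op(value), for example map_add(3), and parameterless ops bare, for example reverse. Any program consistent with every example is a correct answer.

map_add(-3) | sort_asc | map_add(5)

Check, running the answer program on each example:
  [-49, -22, 44, 11, 49, -35, -4, 46] -> [-52, -25, 41, 8, 46, -38, -7, 43] -> [-52, -38, -25, -7, 8, 41, 43, 46] -> [-47, -33, -20, -2, 13, 46, 48, 51]
  [-28, -12, -5, 37, -33, 17, 9] -> [-31, -15, -8, 34, -36, 14, 6] -> [-36, -31, -15, -8, 6, 14, 34] -> [-31, -26, -10, -3, 11, 19, 39]
  [-41, 16, 18, 13, -23, 0, -47, 32] -> [-44, 13, 15, 10, -26, -3, -50, 29] -> [-50, -44, -26, -3, 10, 13, 15, 29] -> [-45, -39, -21, 2, 15, 18, 20, 34]
  [45, -3, -4] -> [42, -6, -7] -> [-7, -6, 42] -> [-2, -1, 47]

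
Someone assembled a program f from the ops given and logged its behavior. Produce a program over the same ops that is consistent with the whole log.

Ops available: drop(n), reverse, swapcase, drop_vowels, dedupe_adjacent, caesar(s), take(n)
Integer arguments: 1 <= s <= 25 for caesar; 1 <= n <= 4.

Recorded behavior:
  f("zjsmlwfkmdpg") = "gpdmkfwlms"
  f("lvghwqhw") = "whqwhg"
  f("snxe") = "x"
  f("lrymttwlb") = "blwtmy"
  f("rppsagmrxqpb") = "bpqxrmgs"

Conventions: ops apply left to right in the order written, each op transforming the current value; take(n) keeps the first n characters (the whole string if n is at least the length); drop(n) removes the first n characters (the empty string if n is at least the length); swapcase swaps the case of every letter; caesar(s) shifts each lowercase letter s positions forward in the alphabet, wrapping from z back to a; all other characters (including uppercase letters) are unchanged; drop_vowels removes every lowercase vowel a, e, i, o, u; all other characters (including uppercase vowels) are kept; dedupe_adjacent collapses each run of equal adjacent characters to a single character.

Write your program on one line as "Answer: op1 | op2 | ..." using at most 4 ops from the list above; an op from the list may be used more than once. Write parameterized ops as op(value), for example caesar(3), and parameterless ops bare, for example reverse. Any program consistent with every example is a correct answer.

drop_vowels | dedupe_adjacent | drop(2) | reverse

Check, running the answer program on each example:
  "zjsmlwfkmdpg" -> "zjsmlwfkmdpg" -> "zjsmlwfkmdpg" -> "smlwfkmdpg" -> "gpdmkfwlms"
  "lvghwqhw" -> "lvghwqhw" -> "lvghwqhw" -> "ghwqhw" -> "whqwhg"
  "snxe" -> "snx" -> "snx" -> "x" -> "x"
  "lrymttwlb" -> "lrymttwlb" -> "lrymtwlb" -> "ymtwlb" -> "blwtmy"
  "rppsagmrxqpb" -> "rppsgmrxqpb" -> "rpsgmrxqpb" -> "sgmrxqpb" -> "bpqxrmgs"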